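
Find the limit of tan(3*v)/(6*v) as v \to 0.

Substitution gives 0/0.
Since tan(u)/u → 1 as u → 0, tan(3v)/(3v) → 1 and the limit is 3/6 = 1/2.

1/2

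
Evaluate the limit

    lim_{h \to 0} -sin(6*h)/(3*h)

-2

Substitution gives 0/0.
Write it as (6/(-3))·sin(6h)/(6h); since sin(u)/u → 1, the limit is -2.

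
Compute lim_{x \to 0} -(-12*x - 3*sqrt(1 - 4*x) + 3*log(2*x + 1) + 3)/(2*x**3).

-10

Substitution gives 0/0 (the numerator vanishes to order 3).
Expand each term to order x^3: the coefficient of x^3 in -3·√(1 - 4x) is 12 and in 3·ln(1 + 2x) is 8.
Lower-order terms cancel with the polynomial part, so the numerator is (20)·x^3 + o(x^3), and the limit is (20)/(-2) = -10.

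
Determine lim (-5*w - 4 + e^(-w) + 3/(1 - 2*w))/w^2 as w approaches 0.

Substitution gives 0/0 (the numerator vanishes to order 2).
Expand each term to order w^2: the coefficient of w^2 in 3·1/(1 - 2w) is 12 and in e^(-w) is 1/2.
Lower-order terms cancel with the polynomial part, so the numerator is (25/2)·w^2 + o(w^2), and the limit is (25/2)/(1) = 25/2.

25/2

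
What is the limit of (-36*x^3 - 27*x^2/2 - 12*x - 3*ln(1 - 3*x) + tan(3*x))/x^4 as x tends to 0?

243/4

Substitution gives 0/0 (the numerator vanishes to order 4).
Expand each term to order x^4: the coefficient of x^4 in tan(3x) is 0 and in -3·ln(1 - 3x) is 243/4.
Lower-order terms cancel with the polynomial part, so the numerator is (243/4)·x^4 + o(x^4), and the limit is (243/4)/(1) = 243/4.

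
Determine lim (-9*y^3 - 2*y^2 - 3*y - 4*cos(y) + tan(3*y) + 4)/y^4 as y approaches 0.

Substitution gives 0/0; apply L'Hôpital's rule 4 times.
After differentiating numerator and denominator 4 times the quotient is (-4*cos(y) + 1944*tan(3*y)^5 + 3240*tan(3*y)^3 + 1296*tan(3*y))/(24); at y = 0 this is -1/6.

-1/6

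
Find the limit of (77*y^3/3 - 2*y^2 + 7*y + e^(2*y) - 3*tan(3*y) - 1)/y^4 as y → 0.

Substitution gives 0/0; apply L'Hôpital's rule 4 times.
After differentiating numerator and denominator 4 times the quotient is (16*e^(2*y) - 5832*tan(3*y)^5 - 9720*tan(3*y)^3 - 3888*tan(3*y))/(24); at y = 0 this is 2/3.

2/3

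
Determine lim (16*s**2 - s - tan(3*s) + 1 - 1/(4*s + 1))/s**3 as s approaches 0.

Substitution gives 0/0; apply L'Hôpital's rule 3 times.
After differentiating numerator and denominator 3 times the quotient is (6*(36*(4*s + 1)^4*(cos(6*s) - 2)/(cos(6*s) + 1)^2 + 64)/(4*s + 1)^4)/(6); at s = 0 this is 55.

55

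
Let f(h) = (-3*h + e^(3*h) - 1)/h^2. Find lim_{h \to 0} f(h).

Direct substitution gives 0/0.
Apply L'Hôpital: lim (3*e^(3*h) - 3)/(2*h), still 0/0.
After 2 applications of L'Hôpital's rule the quotient is (9*e^(3*h))/(2); substituting h = 0 gives 9/2.

9/2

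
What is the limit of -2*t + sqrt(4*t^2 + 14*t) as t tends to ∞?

This has the form ∞ − ∞. Multiply and divide by the conjugate √(4*t^2 + 14*t) + 2t.
That gives (14t) / (√(4*t^2 + 14*t) + 2t).
Divide numerator and denominator by t: the limit is 14/(2·2) = 7/2.

7/2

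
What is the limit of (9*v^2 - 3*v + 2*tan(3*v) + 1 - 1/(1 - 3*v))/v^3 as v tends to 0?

Substitution gives 0/0 (the numerator vanishes to order 3).
Expand each term to order v^3: the coefficient of v^3 in 2·tan(3v) is 18 and in −1/(1 - 3v) is -27.
Lower-order terms cancel with the polynomial part, so the numerator is (-9)·v^3 + o(v^3), and the limit is (-9)/(1) = -9.

-9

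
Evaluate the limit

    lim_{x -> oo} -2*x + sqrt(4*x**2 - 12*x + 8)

-3

This has the form ∞ − ∞. Multiply and divide by the conjugate √(4*x^2 - 12*x + 8) + 2x.
That gives (-12x + 8) / (√(4*x^2 - 12*x + 8) + 2x).
Divide numerator and denominator by x: the limit is -12/(2·2) = -3.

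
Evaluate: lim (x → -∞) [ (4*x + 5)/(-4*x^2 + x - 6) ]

The denominator has degree 2 and the numerator degree 1. Dividing numerator and denominator by x^2 sends every term to 0 except the leading denominator term, so the limit is 0.

0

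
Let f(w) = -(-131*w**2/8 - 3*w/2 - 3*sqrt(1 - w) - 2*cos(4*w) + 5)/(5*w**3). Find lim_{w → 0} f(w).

Substitution gives 0/0 (the numerator vanishes to order 3).
Expand each term to order w^3: the coefficient of w^3 in -2·cos(4w) is 0 and in -3·√(1 - w) is 3/16.
Lower-order terms cancel with the polynomial part, so the numerator is (3/16)·w^3 + o(w^3), and the limit is (3/16)/(-5) = -3/80.

-3/80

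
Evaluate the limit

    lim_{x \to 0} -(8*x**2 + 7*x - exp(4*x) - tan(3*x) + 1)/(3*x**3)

Substitution gives 0/0; apply L'Hôpital's rule 3 times.
After differentiating numerator and denominator 3 times the quotient is (-64*e^(4*x) - 162*tan(3*x)^4 - 216*tan(3*x)^2 - 54)/(-18); at x = 0 this is 59/9.

59/9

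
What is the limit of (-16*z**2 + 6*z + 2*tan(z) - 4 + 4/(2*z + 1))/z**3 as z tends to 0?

-94/3

Substitution gives 0/0; apply L'Hôpital's rule 3 times.
After differentiating numerator and denominator 3 times the quotient is (12*tan(z)^2/cos(z)^2 + 4/cos(z)^2 - 192/(2*z + 1)^4)/(6); at z = 0 this is -94/3.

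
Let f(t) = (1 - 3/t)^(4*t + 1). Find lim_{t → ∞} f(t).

e^(-12)

The base → 1 and the exponent → ∞: a 1^∞ form.
Take logarithms: (4t + 1)·ln(1 - 3/t). Since ln(1+u) ~ u for small u, this behaves like (4t)·(-3/t) → -12.
So the limit is e^(-12).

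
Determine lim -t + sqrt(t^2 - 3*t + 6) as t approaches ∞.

This has the form ∞ − ∞. Multiply and divide by the conjugate √(t^2 - 3*t + 6) + t.
That gives (-3t + 6) / (√(t^2 - 3*t + 6) + t).
Divide numerator and denominator by t: the limit is -3/(2·1) = -3/2.

-3/2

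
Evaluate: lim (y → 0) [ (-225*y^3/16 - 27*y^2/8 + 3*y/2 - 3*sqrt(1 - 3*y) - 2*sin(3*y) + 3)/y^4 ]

Substitution gives 0/0 (the numerator vanishes to order 4).
Expand each term to order y^4: the coefficient of y^4 in -3·√(1 - 3y) is 1215/128 and in -2·sin(3y) is 0.
Lower-order terms cancel with the polynomial part, so the numerator is (1215/128)·y^4 + o(y^4), and the limit is (1215/128)/(1) = 1215/128.

1215/128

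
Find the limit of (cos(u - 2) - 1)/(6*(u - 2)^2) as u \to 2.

Direct substitution gives 0/0.
Apply L'Hôpital: lim (-sin(u - 2))/(12*u - 24), still 0/0.
After 2 applications of L'Hôpital's rule the quotient is (-cos(u - 2))/(12); substituting u = 2 gives -1/12.

-1/12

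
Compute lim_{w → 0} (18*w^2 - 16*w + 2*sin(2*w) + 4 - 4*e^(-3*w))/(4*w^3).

Substitution gives 0/0; apply L'Hôpital's rule 3 times.
After differentiating numerator and denominator 3 times the quotient is (-16*cos(2*w) + 108*e^(-3*w))/(24); at w = 0 this is 23/6.

23/6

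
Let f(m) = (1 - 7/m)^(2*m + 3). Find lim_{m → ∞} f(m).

e^(-14)

The base → 1 and the exponent → ∞: a 1^∞ form.
Take logarithms: (2m + 3)·ln(1 - 7/m). Since ln(1+u) ~ u for small u, this behaves like (2m)·(-7/m) → -14.
So the limit is e^(-14).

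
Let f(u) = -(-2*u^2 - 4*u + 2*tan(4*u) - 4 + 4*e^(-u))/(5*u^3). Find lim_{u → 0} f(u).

-42/5

Substitution gives 0/0; apply L'Hôpital's rule 3 times.
After differentiating numerator and denominator 3 times the quotient is (4*(64*(3*tan(4*u)^2 + 1)*e^(u)/cos(4*u)^2 - 1)*e^(-u))/(-30); at u = 0 this is -42/5.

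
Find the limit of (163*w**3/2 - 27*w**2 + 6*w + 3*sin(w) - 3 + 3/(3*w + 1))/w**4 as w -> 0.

Substitution gives 0/0 (the numerator vanishes to order 4).
Expand each term to order w^4: the coefficient of w^4 in 3·sin(w) is 0 and in 3·1/(1 + 3w) is 243.
Lower-order terms cancel with the polynomial part, so the numerator is (243)·w^4 + o(w^4), and the limit is (243)/(1) = 243.

243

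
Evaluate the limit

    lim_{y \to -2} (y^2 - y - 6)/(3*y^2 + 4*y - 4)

5/8

Since y = -2 makes numerator and denominator zero, (y + 2) divides both.
Cancelling it gives (y - 3)/(3*y - 2); now plug in y = -2 to get 5/8.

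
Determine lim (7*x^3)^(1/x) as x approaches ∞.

Base → ∞ and exponent → 0: an ∞^0 form.
Take logs: (1/x)·ln(7·x^3) = (ln 7 + 3·ln x)/x → 0.
So the limit is e^0 = 1.

1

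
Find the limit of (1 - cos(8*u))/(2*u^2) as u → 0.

Substitution gives 0/0.
Use (1 − cos θ)/θ² → 1/2 with θ = 8u: the limit is 8²/(2·2) = 16.

16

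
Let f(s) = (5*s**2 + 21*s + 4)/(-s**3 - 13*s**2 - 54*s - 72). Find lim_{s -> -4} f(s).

Since s = -4 makes numerator and denominator zero, (s + 4) divides both.
Cancelling it gives (5*s + 1)/(-s^2 - 9*s - 18); now plug in s = -4 to get -19/2.

-19/2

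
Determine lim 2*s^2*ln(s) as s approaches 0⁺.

This is a 0·(−∞) form. Rewrite as 2·ln(s) / s^(−2) and apply L'Hôpital:
the derivative quotient is 2·(1/s) / (−2·s^(−3)) = (-2/2)·s^2 → 0.

0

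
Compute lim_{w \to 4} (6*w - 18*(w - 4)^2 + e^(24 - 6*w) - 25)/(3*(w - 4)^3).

-12

Direct substitution gives 0/0.
Apply L'Hôpital: lim (-36*w - 6*e^(24 - 6*w) + 150)/(9*(w - 4)^2), still 0/0.
Apply L'Hôpital: lim (36*e^(24 - 6*w) - 36)/(18*w - 72), still 0/0.
After 3 applications of L'Hôpital's rule the quotient is (-216*e^(24 - 6*w))/(18); substituting w = 4 gives -12.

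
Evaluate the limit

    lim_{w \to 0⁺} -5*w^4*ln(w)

0

This is a 0·(−∞) form. Rewrite as -5·ln(w) / w^(−4) and apply L'Hôpital:
the derivative quotient is -5·(1/w) / (−4·w^(−5)) = (5/4)·w^4 → 0.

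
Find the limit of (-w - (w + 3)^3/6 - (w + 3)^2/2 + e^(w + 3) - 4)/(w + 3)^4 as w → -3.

1/24

Direct substitution gives 0/0.
Apply L'Hôpital: lim (-w - (w + 3)^2/2 + e^(w + 3) - 4)/(4*(w + 3)^3), still 0/0.
Apply L'Hôpital: lim (-w + e^(w + 3) - 4)/(12*(w + 3)^2), still 0/0.
Apply L'Hôpital: lim (e^(w + 3) - 1)/(24*w + 72), still 0/0.
After 4 applications of L'Hôpital's rule the quotient is (e^(w + 3))/(24); substituting w = -3 gives 1/24.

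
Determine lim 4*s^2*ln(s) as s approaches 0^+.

0

This is a 0·(−∞) form. Rewrite as 4·ln(s) / s^(−2) and apply L'Hôpital:
the derivative quotient is 4·(1/s) / (−2·s^(−3)) = (-4/2)·s^2 → 0.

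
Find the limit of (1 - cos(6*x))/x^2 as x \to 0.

18

Substitution gives 0/0.
Use (1 − cos u)/u² → 1/2 with u = 6x: the limit is 6²/(2·1) = 18.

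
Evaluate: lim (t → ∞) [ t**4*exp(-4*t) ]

Write as t^4/e^{4t}, an ∞/∞ form.
Exponential growth dominates any polynomial, so repeated L'Hôpital (or the standard result) gives 0.

0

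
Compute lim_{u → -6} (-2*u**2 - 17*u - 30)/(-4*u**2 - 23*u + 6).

7/25

At u = -6 both the top and bottom vanish — a removable singularity. Factoring out (u + 6) from each leaves (-2*u - 5)/(1 - 4*u), which at u = -6 equals 7/25.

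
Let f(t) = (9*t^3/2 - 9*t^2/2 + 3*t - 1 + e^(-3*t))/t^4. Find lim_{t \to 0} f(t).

Direct substitution gives 0/0.
Apply L'Hôpital: lim (27*t^2/2 - 9*t + 3 - 3*e^(-3*t))/(4*t^3), still 0/0.
Apply L'Hôpital: lim (27*t - 9 + 9*e^(-3*t))/(12*t^2), still 0/0.
Apply L'Hôpital: lim (27 - 27*e^(-3*t))/(24*t), still 0/0.
After 4 applications of L'Hôpital's rule the quotient is (81*e^(-3*t))/(24); substituting t = 0 gives 27/8.

27/8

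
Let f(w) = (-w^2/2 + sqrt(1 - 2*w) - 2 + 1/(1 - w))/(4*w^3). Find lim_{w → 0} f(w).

1/8

Substitution gives 0/0 (the numerator vanishes to order 3).
Expand each term to order w^3: the coefficient of w^3 in 1/(1 - w) is 1 and in √(1 - 2w) is -1/2.
Lower-order terms cancel with the polynomial part, so the numerator is (1/2)·w^3 + o(w^3), and the limit is (1/2)/(4) = 1/8.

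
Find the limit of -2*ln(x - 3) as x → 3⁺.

As x → 3⁺, x - 3 → 0⁺ and ln(x - 3) → −∞.
Multiplying by -2 gives ∞.

∞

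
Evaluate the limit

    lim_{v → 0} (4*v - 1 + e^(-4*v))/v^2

8

Direct substitution gives 0/0.
Apply L'Hôpital: lim (4 - 4*e^(-4*v))/(2*v), still 0/0.
After 2 applications of L'Hôpital's rule the quotient is (16*e^(-4*v))/(2); substituting v = 0 gives 8.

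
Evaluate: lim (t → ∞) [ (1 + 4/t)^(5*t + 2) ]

e^(20)

The base → 1 and the exponent → ∞: a 1^∞ form.
Take logarithms: (5t + 2)·ln(1 + 4/t). Since ln(1+u) ~ u for small u, this behaves like (5t)·(4/t) → 20.
So the limit is e^(20).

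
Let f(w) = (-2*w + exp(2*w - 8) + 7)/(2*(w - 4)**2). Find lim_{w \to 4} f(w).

1

Direct substitution gives 0/0.
Apply L'Hôpital: lim (2*e^(2*w - 8) - 2)/(4*w - 16), still 0/0.
After 2 applications of L'Hôpital's rule the quotient is (4*e^(2*w - 8))/(4); substituting w = 4 gives 1.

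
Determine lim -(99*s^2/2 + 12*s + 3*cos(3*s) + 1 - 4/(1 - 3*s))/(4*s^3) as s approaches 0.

Substitution gives 0/0 (the numerator vanishes to order 3).
Expand each term to order s^3: the coefficient of s^3 in 3·cos(3s) is 0 and in -4·1/(1 - 3s) is -108.
Lower-order terms cancel with the polynomial part, so the numerator is (-108)·s^3 + o(s^3), and the limit is (-108)/(-4) = 27.

27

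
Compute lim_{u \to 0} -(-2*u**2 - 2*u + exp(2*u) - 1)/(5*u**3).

Direct substitution gives 0/0.
Apply L'Hôpital: lim (-4*u + 2*e^(2*u) - 2)/(-15*u^2), still 0/0.
Apply L'Hôpital: lim (4*e^(2*u) - 4)/(-30*u), still 0/0.
After 3 applications of L'Hôpital's rule the quotient is (8*e^(2*u))/(-30); substituting u = 0 gives -4/15.

-4/15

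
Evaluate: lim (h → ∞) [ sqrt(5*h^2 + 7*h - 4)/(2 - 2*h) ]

For large |h|, √(5*h^2 + 7*h - 4) ≈ √5·|h| and the denominator ≈ -2h.
Since h → +∞, |h| = h, giving √5/(-2) = -√(5)/2.

-√(5)/2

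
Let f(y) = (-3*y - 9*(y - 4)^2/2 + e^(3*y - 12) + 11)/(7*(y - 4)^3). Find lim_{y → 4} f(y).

Direct substitution gives 0/0.
Apply L'Hôpital: lim (-9*y + 3*e^(3*y - 12) + 33)/(21*(y - 4)^2), still 0/0.
Apply L'Hôpital: lim (9*e^(3*y - 12) - 9)/(42*y - 168), still 0/0.
After 3 applications of L'Hôpital's rule the quotient is (27*e^(3*y - 12))/(42); substituting y = 4 gives 9/14.

9/14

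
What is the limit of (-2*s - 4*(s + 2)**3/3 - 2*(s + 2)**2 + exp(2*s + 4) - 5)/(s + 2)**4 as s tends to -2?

Direct substitution gives 0/0.
Apply L'Hôpital: lim (-4*s - 4*(s + 2)^2 + 2*e^(2*s + 4) - 10)/(4*(s + 2)^3), still 0/0.
Apply L'Hôpital: lim (-8*s + 4*e^(2*s + 4) - 20)/(12*(s + 2)^2), still 0/0.
Apply L'Hôpital: lim (8*e^(2*s + 4) - 8)/(24*s + 48), still 0/0.
After 4 applications of L'Hôpital's rule the quotient is (16*e^(2*s + 4))/(24); substituting s = -2 gives 2/3.

2/3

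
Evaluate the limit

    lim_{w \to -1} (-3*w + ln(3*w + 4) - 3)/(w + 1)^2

Direct substitution gives 0/0.
Apply L'Hôpital: lim (-3 + 3/(3*w + 4))/(2*w + 2), still 0/0.
After 2 applications of L'Hôpital's rule the quotient is (-9/(3*w + 4)^2)/(2); substituting w = -1 gives -9/2.

-9/2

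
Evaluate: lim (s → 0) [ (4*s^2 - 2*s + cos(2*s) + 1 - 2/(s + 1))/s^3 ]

2

Substitution gives 0/0 (the numerator vanishes to order 3).
Expand each term to order s^3: the coefficient of s^3 in cos(2s) is 0 and in -2·1/(1 + s) is 2.
Lower-order terms cancel with the polynomial part, so the numerator is (2)·s^3 + o(s^3), and the limit is (2)/(1) = 2.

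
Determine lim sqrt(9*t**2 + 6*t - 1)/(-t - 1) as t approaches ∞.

-3

For large |t|, √(9*t^2 + 6*t - 1) ≈ √9·|t| and the denominator ≈ -t.
Since t → +∞, |t| = t, giving √9/(-1) = -3.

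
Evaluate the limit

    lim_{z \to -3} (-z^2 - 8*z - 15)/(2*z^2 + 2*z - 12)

1/5

Direct substitution gives 0/0, so factor. Both numerator and denominator have (z + 3) as a factor.
After cancelling, the expression reduces to (-z - 5)/(2*z - 4).
Substituting z = -3 gives 1/5.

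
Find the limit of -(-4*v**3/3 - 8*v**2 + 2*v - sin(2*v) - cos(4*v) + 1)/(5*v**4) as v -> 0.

32/15

Substitution gives 0/0 (the numerator vanishes to order 4).
Expand each term to order v^4: the coefficient of v^4 in −cos(4v) is -32/3 and in −sin(2v) is 0.
Lower-order terms cancel with the polynomial part, so the numerator is (-32/3)·v^4 + o(v^4), and the limit is (-32/3)/(-5) = 32/15.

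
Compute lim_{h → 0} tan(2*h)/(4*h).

Substitution gives 0/0.
Since tan(u)/u → 1 as u → 0, tan(2h)/(2h) → 1 and the limit is 2/4 = 1/2.

1/2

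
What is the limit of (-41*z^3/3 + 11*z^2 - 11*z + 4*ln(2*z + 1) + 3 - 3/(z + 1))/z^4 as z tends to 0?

-19

Substitution gives 0/0; apply L'Hôpital's rule 4 times.
After differentiating numerator and denominator 4 times the quotient is (-384/(2*z + 1)^4 - 72/(z + 1)^5)/(24); at z = 0 this is -19.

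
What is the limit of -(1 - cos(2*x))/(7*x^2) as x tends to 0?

-2/7

Substitution gives 0/0.
Use (1 − cos u)/u² → 1/2 with u = 2x: the limit is 2²/(2·(-7)) = -2/7.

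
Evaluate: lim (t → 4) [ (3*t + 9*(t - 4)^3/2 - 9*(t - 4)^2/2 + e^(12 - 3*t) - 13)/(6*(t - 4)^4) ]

Direct substitution gives 0/0.
Apply L'Hôpital: lim (-9*t + 27*(t - 4)^2/2 - 3*e^(12 - 3*t) + 39)/(24*(t - 4)^3), still 0/0.
Apply L'Hôpital: lim (27*t + 9*e^(12 - 3*t) - 117)/(72*(t - 4)^2), still 0/0.
Apply L'Hôpital: lim (27 - 27*e^(12 - 3*t))/(144*t - 576), still 0/0.
After 4 applications of L'Hôpital's rule the quotient is (81*e^(12 - 3*t))/(144); substituting t = 4 gives 9/16.

9/16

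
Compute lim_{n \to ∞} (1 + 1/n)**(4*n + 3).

e^(4)

Let L be the limit and take ln: ln L = lim (4n + 3)·ln(1 + 1/n) = lim (4n + 3)·(1/n + O(1/n²)) = 4.
Hence L = e^(4).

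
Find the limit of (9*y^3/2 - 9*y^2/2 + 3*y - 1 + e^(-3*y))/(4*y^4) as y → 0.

Direct substitution gives 0/0.
Apply L'Hôpital: lim (27*y^2/2 - 9*y + 3 - 3*e^(-3*y))/(16*y^3), still 0/0.
Apply L'Hôpital: lim (27*y - 9 + 9*e^(-3*y))/(48*y^2), still 0/0.
Apply L'Hôpital: lim (27 - 27*e^(-3*y))/(96*y), still 0/0.
After 4 applications of L'Hôpital's rule the quotient is (81*e^(-3*y))/(96); substituting y = 0 gives 27/32.

27/32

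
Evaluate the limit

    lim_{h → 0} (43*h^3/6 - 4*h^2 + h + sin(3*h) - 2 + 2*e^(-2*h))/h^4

4/3

Substitution gives 0/0; apply L'Hôpital's rule 4 times.
After differentiating numerator and denominator 4 times the quotient is (81*sin(3*h) + 32*e^(-2*h))/(24); at h = 0 this is 4/3.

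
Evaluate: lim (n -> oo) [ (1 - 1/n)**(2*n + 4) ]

The base → 1 and the exponent → ∞: a 1^∞ form.
Take logarithms: (2n + 4)·ln(1 - 1/n). Since ln(1+u) ~ u for small u, this behaves like (2n)·(-1/n) → -2.
So the limit is e^(-2).

e^(-2)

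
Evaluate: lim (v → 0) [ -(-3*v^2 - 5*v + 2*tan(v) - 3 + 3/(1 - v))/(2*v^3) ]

-11/6

Substitution gives 0/0; apply L'Hôpital's rule 3 times.
After differentiating numerator and denominator 3 times the quotient is (12*tan(v)^2/cos(v)^2 + 4/cos(v)^2 + 18/(v - 1)^4)/(-12); at v = 0 this is -11/6.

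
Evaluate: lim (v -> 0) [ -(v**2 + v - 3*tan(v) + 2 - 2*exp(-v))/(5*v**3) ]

2/15

Substitution gives 0/0 (the numerator vanishes to order 3).
Expand each term to order v^3: the coefficient of v^3 in -3·tan(v) is -1 and in -2·e^(-v) is 1/3.
Lower-order terms cancel with the polynomial part, so the numerator is (-2/3)·v^3 + o(v^3), and the limit is (-2/3)/(-5) = 2/15.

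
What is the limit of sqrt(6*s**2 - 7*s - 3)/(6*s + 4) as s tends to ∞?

√(6)/6

For large |s|, √(6*s^2 - 7*s - 3) ≈ √6·|s| and the denominator ≈ 6s.
Since s → +∞, |s| = s, giving √6/(6) = √(6)/6.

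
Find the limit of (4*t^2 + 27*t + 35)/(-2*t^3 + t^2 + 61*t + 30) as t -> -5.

Direct substitution gives 0/0, so factor. Both numerator and denominator have (t + 5) as a factor.
After cancelling, the expression reduces to (4*t + 7)/(-2*t^2 + 11*t + 6).
Substituting t = -5 gives 13/99.

13/99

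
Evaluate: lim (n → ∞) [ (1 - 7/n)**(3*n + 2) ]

e^(-21)

Let L be the limit and take ln: ln L = lim (3n + 2)·ln(1 - 7/n) = lim (3n + 2)·(-7/n + O(1/n²)) = -21.
Hence L = e^(-21).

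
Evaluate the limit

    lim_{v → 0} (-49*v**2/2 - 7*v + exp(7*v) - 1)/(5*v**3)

Direct substitution gives 0/0.
Apply L'Hôpital: lim (-49*v + 7*e^(7*v) - 7)/(15*v^2), still 0/0.
Apply L'Hôpital: lim (49*e^(7*v) - 49)/(30*v), still 0/0.
After 3 applications of L'Hôpital's rule the quotient is (343*e^(7*v))/(30); substituting v = 0 gives 343/30.

343/30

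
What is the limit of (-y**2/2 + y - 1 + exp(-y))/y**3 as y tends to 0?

-1/6

Direct substitution gives 0/0.
Apply L'Hôpital: lim (-y + 1 - e^(-y))/(3*y^2), still 0/0.
Apply L'Hôpital: lim (-1 + e^(-y))/(6*y), still 0/0.
After 3 applications of L'Hôpital's rule the quotient is (-e^(-y))/(6); substituting y = 0 gives -1/6.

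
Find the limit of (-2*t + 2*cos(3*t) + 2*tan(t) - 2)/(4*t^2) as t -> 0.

-9/4

Substitution gives 0/0 (the numerator vanishes to order 2).
Expand each term to order t^2: the coefficient of t^2 in 2·tan(t) is 0 and in 2·cos(3t) is -9.
Lower-order terms cancel with the polynomial part, so the numerator is (-9)·t^2 + o(t^2), and the limit is (-9)/(4) = -9/4.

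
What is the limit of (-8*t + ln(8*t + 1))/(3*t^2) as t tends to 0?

-32/3

Direct substitution gives 0/0.
Apply L'Hôpital: lim (-8 + 8/(8*t + 1))/(6*t), still 0/0.
After 2 applications of L'Hôpital's rule the quotient is (-64/(8*t + 1)^2)/(6); substituting t = 0 gives -32/3.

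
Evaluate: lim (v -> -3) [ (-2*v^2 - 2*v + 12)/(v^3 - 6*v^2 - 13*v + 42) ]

1/5

Since v = -3 makes numerator and denominator zero, (v + 3) divides both.
Cancelling it gives (4 - 2*v)/(v^2 - 9*v + 14); now plug in v = -3 to get 1/5.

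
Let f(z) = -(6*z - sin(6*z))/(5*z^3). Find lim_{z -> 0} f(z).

-36/5

Direct substitution gives 0/0.
Apply L'Hôpital: lim (6 - 6*cos(6*z))/(-15*z^2), still 0/0.
Apply L'Hôpital: lim (36*sin(6*z))/(-30*z), still 0/0.
After 3 applications of L'Hôpital's rule the quotient is (216*cos(6*z))/(-30); substituting z = 0 gives -36/5.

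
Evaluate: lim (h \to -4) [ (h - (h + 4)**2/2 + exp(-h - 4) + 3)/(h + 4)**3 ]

Direct substitution gives 0/0.
Apply L'Hôpital: lim (-h - e^(-h - 4) - 3)/(3*(h + 4)^2), still 0/0.
Apply L'Hôpital: lim (e^(-h - 4) - 1)/(6*h + 24), still 0/0.
After 3 applications of L'Hôpital's rule the quotient is (-e^(-h - 4))/(6); substituting h = -4 gives -1/6.

-1/6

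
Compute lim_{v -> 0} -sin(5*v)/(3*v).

-5/3

Substitution gives 0/0.
Write it as (5/(-3))·sin(5v)/(5v); since sin(u)/u → 1, the limit is -5/3.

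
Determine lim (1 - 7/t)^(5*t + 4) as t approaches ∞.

The base → 1 and the exponent → ∞: a 1^∞ form.
Take logarithms: (5t + 4)·ln(1 - 7/t). Since ln(1+u) ~ u for small u, this behaves like (5t)·(-7/t) → -35.
So the limit is e^(-35).

e^(-35)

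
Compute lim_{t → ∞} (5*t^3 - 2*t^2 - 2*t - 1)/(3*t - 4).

∞

The numerator has higher degree (3 > 1); the quotient behaves like (5/(3))·t^2 for large |t|.
As t → +∞ this diverges to ∞.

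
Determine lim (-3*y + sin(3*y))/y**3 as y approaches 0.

Direct substitution gives 0/0.
Apply L'Hôpital: lim (3*cos(3*y) - 3)/(3*y^2), still 0/0.
Apply L'Hôpital: lim (-9*sin(3*y))/(6*y), still 0/0.
After 3 applications of L'Hôpital's rule the quotient is (-27*cos(3*y))/(6); substituting y = 0 gives -9/2.

-9/2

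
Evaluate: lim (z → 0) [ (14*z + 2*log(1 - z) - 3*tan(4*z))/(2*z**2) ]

Substitution gives 0/0; apply L'Hôpital's rule 2 times.
After differentiating numerator and denominator 2 times the quotient is (-96*tan(4*z)/cos(4*z)^2 - 2/(z - 1)^2)/(4); at z = 0 this is -1/2.

-1/2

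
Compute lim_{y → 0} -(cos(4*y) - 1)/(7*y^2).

8/7

Direct substitution gives 0/0.
Apply L'Hôpital: lim (-4*sin(4*y))/(-14*y), still 0/0.
After 2 applications of L'Hôpital's rule the quotient is (-16*cos(4*y))/(-14); substituting y = 0 gives 8/7.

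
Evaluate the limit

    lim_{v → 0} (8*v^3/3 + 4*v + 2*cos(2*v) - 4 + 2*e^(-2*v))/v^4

8/3

Substitution gives 0/0; apply L'Hôpital's rule 4 times.
After differentiating numerator and denominator 4 times the quotient is (32*cos(2*v) + 32*e^(-2*v))/(24); at v = 0 this is 8/3.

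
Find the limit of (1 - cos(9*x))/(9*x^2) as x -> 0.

9/2

Substitution gives 0/0.
Use (1 − cos u)/u² → 1/2 with u = 9x: the limit is 9²/(2·9) = 9/2.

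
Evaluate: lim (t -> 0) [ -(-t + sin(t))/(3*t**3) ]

Direct substitution gives 0/0.
Apply L'Hôpital: lim (cos(t) - 1)/(-9*t^2), still 0/0.
Apply L'Hôpital: lim (-sin(t))/(-18*t), still 0/0.
After 3 applications of L'Hôpital's rule the quotient is (-cos(t))/(-18); substituting t = 0 gives 1/18.

1/18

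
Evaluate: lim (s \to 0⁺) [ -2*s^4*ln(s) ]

This is a 0·(−∞) form. Rewrite as -2·ln(s) / s^(−4) and apply L'Hôpital:
the derivative quotient is -2·(1/s) / (−4·s^(−5)) = (2/4)·s^4 → 0.

0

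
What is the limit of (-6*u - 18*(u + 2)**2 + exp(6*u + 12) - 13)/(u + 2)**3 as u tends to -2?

36

Direct substitution gives 0/0.
Apply L'Hôpital: lim (-36*u + 6*e^(6*u + 12) - 78)/(3*(u + 2)^2), still 0/0.
Apply L'Hôpital: lim (36*e^(6*u + 12) - 36)/(6*u + 12), still 0/0.
After 3 applications of L'Hôpital's rule the quotient is (216*e^(6*u + 12))/(6); substituting u = -2 gives 36.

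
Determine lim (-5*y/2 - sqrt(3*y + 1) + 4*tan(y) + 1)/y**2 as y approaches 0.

9/8

Substitution gives 0/0; apply L'Hôpital's rule 2 times.
After differentiating numerator and denominator 2 times the quotient is (8*tan(y)/cos(y)^2 + 9/(4*(3*y + 1)^(3/2)))/(2); at y = 0 this is 9/8.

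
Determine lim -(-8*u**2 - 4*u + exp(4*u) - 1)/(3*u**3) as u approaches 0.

-32/9

Direct substitution gives 0/0.
Apply L'Hôpital: lim (-16*u + 4*e^(4*u) - 4)/(-9*u^2), still 0/0.
Apply L'Hôpital: lim (16*e^(4*u) - 16)/(-18*u), still 0/0.
After 3 applications of L'Hôpital's rule the quotient is (64*e^(4*u))/(-18); substituting u = 0 gives -32/9.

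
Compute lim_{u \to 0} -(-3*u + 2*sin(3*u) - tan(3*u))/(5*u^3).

18/5

Substitution gives 0/0; apply L'Hôpital's rule 3 times.
After differentiating numerator and denominator 3 times the quotient is (-54*cos(3*u) - 162*tan(3*u)^4 - 216*tan(3*u)^2 - 54)/(-30); at u = 0 this is 18/5.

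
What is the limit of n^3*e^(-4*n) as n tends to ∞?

Write as n^3/e^{4n}, an ∞/∞ form.
Exponential growth dominates any polynomial, so repeated L'Hôpital (or the standard result) gives 0.

0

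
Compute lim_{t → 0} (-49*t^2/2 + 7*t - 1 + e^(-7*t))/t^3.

-343/6

Direct substitution gives 0/0.
Apply L'Hôpital: lim (-49*t + 7 - 7*e^(-7*t))/(3*t^2), still 0/0.
Apply L'Hôpital: lim (-49 + 49*e^(-7*t))/(6*t), still 0/0.
After 3 applications of L'Hôpital's rule the quotient is (-343*e^(-7*t))/(6); substituting t = 0 gives -343/6.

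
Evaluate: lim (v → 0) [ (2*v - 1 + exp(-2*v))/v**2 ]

2

Direct substitution gives 0/0.
Apply L'Hôpital: lim (2 - 2*e^(-2*v))/(2*v), still 0/0.
After 2 applications of L'Hôpital's rule the quotient is (4*e^(-2*v))/(2); substituting v = 0 gives 2.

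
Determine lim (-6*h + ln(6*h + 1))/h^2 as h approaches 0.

-18

Direct substitution gives 0/0.
Apply L'Hôpital: lim (-6 + 6/(6*h + 1))/(2*h), still 0/0.
After 2 applications of L'Hôpital's rule the quotient is (-36/(6*h + 1)^2)/(2); substituting h = 0 gives -18.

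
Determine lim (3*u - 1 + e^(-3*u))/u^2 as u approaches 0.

9/2

Direct substitution gives 0/0.
Apply L'Hôpital: lim (3 - 3*e^(-3*u))/(2*u), still 0/0.
After 2 applications of L'Hôpital's rule the quotient is (9*e^(-3*u))/(2); substituting u = 0 gives 9/2.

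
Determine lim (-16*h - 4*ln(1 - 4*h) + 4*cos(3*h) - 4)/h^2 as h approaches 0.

Substitution gives 0/0; apply L'Hôpital's rule 2 times.
After differentiating numerator and denominator 2 times the quotient is (-36*cos(3*h) + 64/(4*h - 1)^2)/(2); at h = 0 this is 14.

14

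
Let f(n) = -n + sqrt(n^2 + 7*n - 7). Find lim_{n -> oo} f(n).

This has the form ∞ − ∞. Multiply and divide by the conjugate √(n^2 + 7*n - 7) + n.
That gives (7n - 7) / (√(n^2 + 7*n - 7) + n).
Divide numerator and denominator by n: the limit is 7/(2·1) = 7/2.

7/2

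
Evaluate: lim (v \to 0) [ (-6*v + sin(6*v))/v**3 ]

Direct substitution gives 0/0.
Apply L'Hôpital: lim (6*cos(6*v) - 6)/(3*v^2), still 0/0.
Apply L'Hôpital: lim (-36*sin(6*v))/(6*v), still 0/0.
After 3 applications of L'Hôpital's rule the quotient is (-216*cos(6*v))/(6); substituting v = 0 gives -36.

-36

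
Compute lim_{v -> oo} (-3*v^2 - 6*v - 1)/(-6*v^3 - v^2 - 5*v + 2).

The denominator has degree 3 and the numerator degree 2. Dividing numerator and denominator by v^3 sends every term to 0 except the leading denominator term, so the limit is 0.

0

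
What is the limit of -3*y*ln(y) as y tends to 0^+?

This is a 0·(−∞) form. Rewrite as -3·ln(y) / y^(−1) and apply L'Hôpital:
the derivative quotient is -3·(1/y) / (−1·y^(−2)) = (3/1)·y^1 → 0.

0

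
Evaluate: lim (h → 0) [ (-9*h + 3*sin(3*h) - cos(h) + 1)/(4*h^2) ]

1/8

Substitution gives 0/0 (the numerator vanishes to order 2).
Expand each term to order h^2: the coefficient of h^2 in −cos(h) is 1/2 and in 3·sin(3h) is 0.
Lower-order terms cancel with the polynomial part, so the numerator is (1/2)·h^2 + o(h^2), and the limit is (1/2)/(4) = 1/8.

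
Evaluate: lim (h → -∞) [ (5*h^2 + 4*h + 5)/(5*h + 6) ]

The numerator has higher degree (2 > 1); the quotient behaves like (5/(5))·h^1 for large |h|.
As h → −∞ this diverges to -∞.

-∞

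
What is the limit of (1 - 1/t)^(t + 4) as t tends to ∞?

The base → 1 and the exponent → ∞: a 1^∞ form.
Take logarithms: (t + 4)·ln(1 - 1/t). Since ln(1+u) ~ u for small u, this behaves like (t)·(-1/t) → -1.
So the limit is e^(-1).

e^(-1)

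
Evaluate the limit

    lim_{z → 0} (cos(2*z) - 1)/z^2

Direct substitution gives 0/0.
Apply L'Hôpital: lim (-2*sin(2*z))/(2*z), still 0/0.
After 2 applications of L'Hôpital's rule the quotient is (-4*cos(2*z))/(2); substituting z = 0 gives -2.

-2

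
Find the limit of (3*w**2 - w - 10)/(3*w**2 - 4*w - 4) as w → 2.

Direct substitution gives 0/0, so factor. Both numerator and denominator have (w - 2) as a factor.
After cancelling, the expression reduces to (3*w + 5)/(3*w + 2).
Substituting w = 2 gives 11/8.

11/8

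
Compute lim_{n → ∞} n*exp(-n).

0

Write as n^1/e^{1n}, an ∞/∞ form.
Exponential growth dominates any polynomial, so repeated L'Hôpital (or the standard result) gives 0.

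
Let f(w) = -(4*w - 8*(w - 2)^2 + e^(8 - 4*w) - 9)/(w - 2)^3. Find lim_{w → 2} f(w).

Direct substitution gives 0/0.
Apply L'Hôpital: lim (-16*w - 4*e^(8 - 4*w) + 36)/(-3*(w - 2)^2), still 0/0.
Apply L'Hôpital: lim (16*e^(8 - 4*w) - 16)/(12 - 6*w), still 0/0.
After 3 applications of L'Hôpital's rule the quotient is (-64*e^(8 - 4*w))/(-6); substituting w = 2 gives 32/3.

32/3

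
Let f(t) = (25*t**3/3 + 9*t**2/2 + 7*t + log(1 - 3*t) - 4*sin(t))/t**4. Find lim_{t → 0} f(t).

Substitution gives 0/0; apply L'Hôpital's rule 4 times.
After differentiating numerator and denominator 4 times the quotient is (-4*sin(t) - 486/(3*t - 1)^4)/(24); at t = 0 this is -81/4.

-81/4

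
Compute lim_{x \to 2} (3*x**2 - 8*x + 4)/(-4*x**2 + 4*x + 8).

Direct substitution gives 0/0, so factor. Both numerator and denominator have (x - 2) as a factor.
After cancelling, the expression reduces to (3*x - 2)/(-4*x - 4).
Substituting x = 2 gives -1/3.

-1/3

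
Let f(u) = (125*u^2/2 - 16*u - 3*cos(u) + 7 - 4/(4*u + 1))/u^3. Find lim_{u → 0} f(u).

256

Substitution gives 0/0 (the numerator vanishes to order 3).
Expand each term to order u^3: the coefficient of u^3 in -4·1/(1 + 4u) is 256 and in -3·cos(u) is 0.
Lower-order terms cancel with the polynomial part, so the numerator is (256)·u^3 + o(u^3), and the limit is (256)/(1) = 256.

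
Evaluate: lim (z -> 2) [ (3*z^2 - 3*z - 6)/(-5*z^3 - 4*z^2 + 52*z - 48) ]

Direct substitution gives 0/0, so factor. Both numerator and denominator have (z - 2) as a factor.
After cancelling, the expression reduces to (3*z + 3)/(-5*z^2 - 14*z + 24).
Substituting z = 2 gives -3/8.

-3/8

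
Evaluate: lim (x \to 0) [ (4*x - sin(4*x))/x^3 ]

Direct substitution gives 0/0.
Apply L'Hôpital: lim (4 - 4*cos(4*x))/(3*x^2), still 0/0.
Apply L'Hôpital: lim (16*sin(4*x))/(6*x), still 0/0.
After 3 applications of L'Hôpital's rule the quotient is (64*cos(4*x))/(6); substituting x = 0 gives 32/3.

32/3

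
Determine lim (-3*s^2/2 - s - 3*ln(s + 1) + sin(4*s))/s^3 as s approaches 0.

-35/3

Substitution gives 0/0; apply L'Hôpital's rule 3 times.
After differentiating numerator and denominator 3 times the quotient is (-64*cos(4*s) - 6/(s + 1)^3)/(6); at s = 0 this is -35/3.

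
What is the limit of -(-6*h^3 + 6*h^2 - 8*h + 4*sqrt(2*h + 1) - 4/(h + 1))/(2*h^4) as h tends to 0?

13/4

Substitution gives 0/0; apply L'Hôpital's rule 4 times.
After differentiating numerator and denominator 4 times the quotient is (-60/(2*h + 1)^(7/2) - 96/(h + 1)^5)/(-48); at h = 0 this is 13/4.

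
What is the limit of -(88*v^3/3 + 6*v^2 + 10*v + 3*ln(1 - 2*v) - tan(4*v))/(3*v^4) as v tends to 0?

4

Substitution gives 0/0 (the numerator vanishes to order 4).
Expand each term to order v^4: the coefficient of v^4 in −tan(4v) is 0 and in 3·ln(1 - 2v) is -12.
Lower-order terms cancel with the polynomial part, so the numerator is (-12)·v^4 + o(v^4), and the limit is (-12)/(-3) = 4.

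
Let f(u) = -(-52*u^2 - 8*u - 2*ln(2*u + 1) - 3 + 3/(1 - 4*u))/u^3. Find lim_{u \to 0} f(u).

-560/3

Substitution gives 0/0; apply L'Hôpital's rule 3 times.
After differentiating numerator and denominator 3 times the quotient is (1152/(4*u - 1)^4 - 32/(2*u + 1)^3)/(-6); at u = 0 this is -560/3.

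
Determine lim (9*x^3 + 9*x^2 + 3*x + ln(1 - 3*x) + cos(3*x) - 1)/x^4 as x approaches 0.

-135/8

Substitution gives 0/0 (the numerator vanishes to order 4).
Expand each term to order x^4: the coefficient of x^4 in cos(3x) is 27/8 and in ln(1 - 3x) is -81/4.
Lower-order terms cancel with the polynomial part, so the numerator is (-135/8)·x^4 + o(x^4), and the limit is (-135/8)/(1) = -135/8.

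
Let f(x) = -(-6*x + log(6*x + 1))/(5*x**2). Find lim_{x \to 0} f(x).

18/5

Direct substitution gives 0/0.
Apply L'Hôpital: lim (-6 + 6/(6*x + 1))/(-10*x), still 0/0.
After 2 applications of L'Hôpital's rule the quotient is (-36/(6*x + 1)^2)/(-10); substituting x = 0 gives 18/5.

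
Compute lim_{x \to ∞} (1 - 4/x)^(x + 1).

Write it as [(1 - 4/x)^x]^(1) · (1 - 4/x)^(1). The bracketed term tends to e^(-4) and the second factor to 1, so the limit is e^(-4).

e^(-4)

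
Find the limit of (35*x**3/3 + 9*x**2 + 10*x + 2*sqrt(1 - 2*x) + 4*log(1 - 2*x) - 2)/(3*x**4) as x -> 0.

-23/4

Substitution gives 0/0; apply L'Hôpital's rule 4 times.
After differentiating numerator and denominator 4 times the quotient is (-384/(2*x - 1)^4 - 30*(2*x - 1)^4/(1 - 2*x)^(15/2))/(72); at x = 0 this is -23/4.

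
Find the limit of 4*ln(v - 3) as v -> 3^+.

-∞

As v → 3⁺, v - 3 → 0⁺ and ln(v - 3) → −∞.
Multiplying by 4 gives -∞.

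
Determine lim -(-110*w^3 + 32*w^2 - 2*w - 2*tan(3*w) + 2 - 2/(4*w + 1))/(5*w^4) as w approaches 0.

Substitution gives 0/0 (the numerator vanishes to order 4).
Expand each term to order w^4: the coefficient of w^4 in -2·tan(3w) is 0 and in -2·1/(1 + 4w) is -512.
Lower-order terms cancel with the polynomial part, so the numerator is (-512)·w^4 + o(w^4), and the limit is (-512)/(-5) = 512/5.

512/5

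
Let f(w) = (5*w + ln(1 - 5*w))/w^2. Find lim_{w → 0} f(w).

Direct substitution gives 0/0.
Apply L'Hôpital: lim (5 - 5/(1 - 5*w))/(2*w), still 0/0.
After 2 applications of L'Hôpital's rule the quotient is (-25/(1 - 5*w)^2)/(2); substituting w = 0 gives -25/2.

-25/2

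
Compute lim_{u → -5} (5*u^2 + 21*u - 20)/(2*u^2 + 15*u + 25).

Direct substitution gives 0/0, so factor. Both numerator and denominator have (u + 5) as a factor.
After cancelling, the expression reduces to (5*u - 4)/(2*u + 5).
Substituting u = -5 gives 29/5.

29/5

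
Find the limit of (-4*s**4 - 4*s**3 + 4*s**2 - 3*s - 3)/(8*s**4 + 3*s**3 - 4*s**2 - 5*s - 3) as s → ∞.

Numerator and denominator both have degree 4.
Dividing every term by s^4, all lower-order terms vanish and the limit is the ratio of leading coefficients, -4/(8) = -1/2.

-1/2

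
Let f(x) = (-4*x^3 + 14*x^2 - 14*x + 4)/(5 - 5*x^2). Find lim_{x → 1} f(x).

Direct substitution gives 0/0, so factor. Both numerator and denominator have (x - 1) as a factor.
After cancelling, the expression reduces to (-4*x^2 + 10*x - 4)/(-5*x - 5).
Substituting x = 1 gives -1/5.

-1/5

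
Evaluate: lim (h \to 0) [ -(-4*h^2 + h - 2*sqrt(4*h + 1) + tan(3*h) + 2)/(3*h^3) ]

-1/3

Substitution gives 0/0 (the numerator vanishes to order 3).
Expand each term to order h^3: the coefficient of h^3 in -2·√(1 + 4h) is -8 and in tan(3h) is 9.
Lower-order terms cancel with the polynomial part, so the numerator is (1)·h^3 + o(h^3), and the limit is (1)/(-3) = -1/3.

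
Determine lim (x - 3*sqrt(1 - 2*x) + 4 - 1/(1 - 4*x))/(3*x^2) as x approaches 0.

Substitution gives 0/0 (the numerator vanishes to order 2).
Expand each term to order x^2: the coefficient of x^2 in −1/(1 - 4x) is -16 and in -3·√(1 - 2x) is 3/2.
Lower-order terms cancel with the polynomial part, so the numerator is (-29/2)·x^2 + o(x^2), and the limit is (-29/2)/(3) = -29/6.

-29/6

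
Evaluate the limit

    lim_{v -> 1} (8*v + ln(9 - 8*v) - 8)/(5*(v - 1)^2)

-32/5

Direct substitution gives 0/0.
Apply L'Hôpital: lim (8 - 8/(9 - 8*v))/(10*v - 10), still 0/0.
After 2 applications of L'Hôpital's rule the quotient is (-64/(9 - 8*v)^2)/(10); substituting v = 1 gives -32/5.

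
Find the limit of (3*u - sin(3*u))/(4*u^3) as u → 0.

Direct substitution gives 0/0.
Apply L'Hôpital: lim (3 - 3*cos(3*u))/(12*u^2), still 0/0.
Apply L'Hôpital: lim (9*sin(3*u))/(24*u), still 0/0.
After 3 applications of L'Hôpital's rule the quotient is (27*cos(3*u))/(24); substituting u = 0 gives 9/8.

9/8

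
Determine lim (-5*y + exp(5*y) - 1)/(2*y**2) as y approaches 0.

Direct substitution gives 0/0.
Apply L'Hôpital: lim (5*e^(5*y) - 5)/(4*y), still 0/0.
After 2 applications of L'Hôpital's rule the quotient is (25*e^(5*y))/(4); substituting y = 0 gives 25/4.

25/4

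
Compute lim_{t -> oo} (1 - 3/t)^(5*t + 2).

The base → 1 and the exponent → ∞: a 1^∞ form.
Take logarithms: (5t + 2)·ln(1 - 3/t). Since ln(1+u) ~ u for small u, this behaves like (5t)·(-3/t) → -15.
So the limit is e^(-15).

e^(-15)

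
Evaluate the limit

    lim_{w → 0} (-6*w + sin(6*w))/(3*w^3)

-12

Direct substitution gives 0/0.
Apply L'Hôpital: lim (6*cos(6*w) - 6)/(9*w^2), still 0/0.
Apply L'Hôpital: lim (-36*sin(6*w))/(18*w), still 0/0.
After 3 applications of L'Hôpital's rule the quotient is (-216*cos(6*w))/(18); substituting w = 0 gives -12.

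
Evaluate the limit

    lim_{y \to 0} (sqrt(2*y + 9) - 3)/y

1/3

Substitution gives 0/0. Multiply numerator and denominator by the conjugate √(9 + 2y) + √9.
The numerator becomes (9 + 2y) − 9 = 2y, so the expression simplifies to 2/(√(9 + 2y) + √9).
Letting y → 0 gives 2/(2√9) = 1/3.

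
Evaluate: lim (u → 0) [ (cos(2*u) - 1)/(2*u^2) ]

Direct substitution gives 0/0.
Apply L'Hôpital: lim (-2*sin(2*u))/(4*u), still 0/0.
After 2 applications of L'Hôpital's rule the quotient is (-4*cos(2*u))/(4); substituting u = 0 gives -1.

-1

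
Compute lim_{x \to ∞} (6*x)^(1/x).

Base → ∞ and exponent → 0: an ∞^0 form.
Take logs: (1/x)·ln(6·x^1) = (ln 6 + 1·ln x)/x → 0.
So the limit is e^0 = 1.

1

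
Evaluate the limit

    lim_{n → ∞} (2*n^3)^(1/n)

Base → ∞ and exponent → 0: an ∞^0 form.
Take logs: (1/n)·ln(2·n^3) = (ln 2 + 3·ln n)/n → 0.
So the limit is e^0 = 1.

1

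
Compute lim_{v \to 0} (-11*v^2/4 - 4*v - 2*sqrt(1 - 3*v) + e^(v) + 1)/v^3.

85/24

Substitution gives 0/0 (the numerator vanishes to order 3).
Expand each term to order v^3: the coefficient of v^3 in -2·√(1 - 3v) is 27/8 and in e^(v) is 1/6.
Lower-order terms cancel with the polynomial part, so the numerator is (85/24)·v^3 + o(v^3), and the limit is (85/24)/(1) = 85/24.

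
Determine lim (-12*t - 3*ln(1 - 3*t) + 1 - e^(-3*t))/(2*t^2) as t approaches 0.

Substitution gives 0/0 (the numerator vanishes to order 2).
Expand each term to order t^2: the coefficient of t^2 in -3·ln(1 - 3t) is 27/2 and in −e^(-3t) is -9/2.
Lower-order terms cancel with the polynomial part, so the numerator is (9)·t^2 + o(t^2), and the limit is (9)/(2) = 9/2.

9/2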